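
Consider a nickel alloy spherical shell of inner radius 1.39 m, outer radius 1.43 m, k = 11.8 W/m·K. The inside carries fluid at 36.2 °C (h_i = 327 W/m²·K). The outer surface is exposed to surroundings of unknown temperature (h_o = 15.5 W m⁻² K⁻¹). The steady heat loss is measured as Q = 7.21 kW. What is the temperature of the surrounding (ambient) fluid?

Sum the resistances:
  R_conv,in = 1/(4πr²h) = 1/(4π·1.39²·327) = 1.260×10^-4 K/W
  R_nickel alloy = (1/1.39 − 1/1.43)/(4πk) = 0.02012/(4π·11.8) = 1.357×10^-4 K/W
  R_conv,out = 1/(4πr²h) = 1/(4π·1.43²·15.5) = 0.002511 K/W
ΣR = 0.002772 K/W
ΔT = Q·ΣR = 7210 × 0.002772 = 19.99 K
Heat flows outward, so T_out = T_in − ΔT = 36.2 − 19.99 = 16.2 °C

T_out = 16.2 °C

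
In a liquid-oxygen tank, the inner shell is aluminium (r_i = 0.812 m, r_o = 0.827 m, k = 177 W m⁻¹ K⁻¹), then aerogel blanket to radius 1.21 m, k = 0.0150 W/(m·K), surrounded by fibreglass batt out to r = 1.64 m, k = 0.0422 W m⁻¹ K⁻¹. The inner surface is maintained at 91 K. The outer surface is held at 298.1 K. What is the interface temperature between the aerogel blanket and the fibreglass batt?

T = 263.4 K

Resistance network (inner→outer):
  R_aluminium = (1/0.812 − 1/0.827)/(4πk) = 0.02234/(4π·177) = 1.004×10^-5 K/W
  R_aerogel blanket = (1/0.827 − 1/1.21)/(4πk) = 0.3827/(4π·0.0150) = 2.031 K/W
  R_fibreglass batt = (1/1.21 − 1/1.64)/(4πk) = 0.2167/(4π·0.0422) = 0.4086 K/W
ΣR = 1.004×10^-5 + 2.031 + 0.4086 = 2.440 K/W
Q = ΔT/ΣR = (91 K − 298.1 K)/2.440 = -84.88 W
From the inner boundary to the aerogel blanket/fibreglass batt interface, ΣR_partial = 2.031 K/W.
T_interface = T_in − Q·ΣR_partial = 91 K − (-84.88)(2.031) = 263.4 K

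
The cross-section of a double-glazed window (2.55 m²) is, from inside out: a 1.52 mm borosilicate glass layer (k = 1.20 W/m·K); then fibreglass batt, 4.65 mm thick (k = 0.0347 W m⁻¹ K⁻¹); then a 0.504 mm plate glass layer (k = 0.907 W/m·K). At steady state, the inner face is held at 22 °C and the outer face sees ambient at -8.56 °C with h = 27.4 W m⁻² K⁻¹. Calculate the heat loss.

Resistance network (inner→outer):
  R_borosilicate glass = L/(kA) = 0.00152/(1.20·2.55) = 4.967×10^-4 K/W
  R_fibreglass batt = L/(kA) = 0.00465/(0.0347·2.55) = 0.05255 K/W
  R_plate glass = L/(kA) = 5.04×10^-4/(0.907·2.55) = 2.179×10^-4 K/W
  R_conv,out = 1/(hA) = 1/(27.4·2.55) = 0.01431 K/W
ΣR = 4.967×10^-4 + 0.05255 + 2.179×10^-4 + 0.01431 = 0.06757 K/W
Q = ΔT/ΣR = (22 °C − -8.56 °C)/0.06757 = 452 W

Q = 452 W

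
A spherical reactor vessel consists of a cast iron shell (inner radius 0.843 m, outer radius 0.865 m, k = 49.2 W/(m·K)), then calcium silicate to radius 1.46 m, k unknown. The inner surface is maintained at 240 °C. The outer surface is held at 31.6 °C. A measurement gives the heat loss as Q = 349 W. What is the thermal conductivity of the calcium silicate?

ΣR = ΔT/Q = |240 − 31.6|/349 = 0.5971 K/W
Known resistances:
  R_cast iron = (1/0.843 − 1/0.865)/(4πk) = 0.03017/(4π·49.2) = 4.880×10^-5 K/W
R_calcium silicate = ΣR − ΣR_known = 0.5971 − 4.880×10^-5 = 0.5971 K/W
(1/r₁−1/r₂)/(4πk) = 0.5971 ⇒ k = 0.4711/(4π·0.5971) = 0.0628 W/m·K

k = 0.0628 W/m·K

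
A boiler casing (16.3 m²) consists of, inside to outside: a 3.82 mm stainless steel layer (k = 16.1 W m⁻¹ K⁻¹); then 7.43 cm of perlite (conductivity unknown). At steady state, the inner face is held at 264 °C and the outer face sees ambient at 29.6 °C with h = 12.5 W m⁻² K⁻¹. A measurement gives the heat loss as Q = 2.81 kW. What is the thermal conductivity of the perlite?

k = 0.0581 W/m·K

ΣR = ΔT/Q = |264 − 29.6|/2810 = 0.08342 K/W
Known resistances:
  R_stainless steel = L/(kA) = 0.00382/(16.1·16.3) = 1.456×10^-5 K/W
  R_conv,out = 1/(hA) = 1/(12.5·16.3) = 0.004908 K/W
R_perlite = ΣR − ΣR_known = 0.08342 − 0.004923 = 0.07850 K/W
L/(kA) = 0.07850 ⇒ k = 0.0743/(0.07850·16.3) = 0.0581 W/m·K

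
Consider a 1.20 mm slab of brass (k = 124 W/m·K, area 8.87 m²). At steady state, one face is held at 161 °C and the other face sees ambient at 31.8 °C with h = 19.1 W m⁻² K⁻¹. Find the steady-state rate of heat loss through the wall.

Q = 21.9 kW

Resistance network (inner→outer):
  R_brass = L/(kA) = 0.00120/(124·8.87) = 1.091×10^-6 K/W
  R_conv,out = 1/(hA) = 1/(19.1·8.87) = 0.005903 K/W
ΣR = 1.091×10^-6 + 0.005903 = 0.005904 K/W
Q = ΔT/ΣR = (161 °C − 31.8 °C)/0.005904 = 21900 W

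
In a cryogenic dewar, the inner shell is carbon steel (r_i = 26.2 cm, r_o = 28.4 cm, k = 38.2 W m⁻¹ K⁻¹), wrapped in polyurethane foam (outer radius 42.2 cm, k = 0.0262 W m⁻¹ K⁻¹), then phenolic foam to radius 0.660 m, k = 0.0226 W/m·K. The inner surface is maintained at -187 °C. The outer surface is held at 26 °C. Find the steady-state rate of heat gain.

Treat each layer as a resistance in series:
  R_carbon steel = (1/0.262 − 1/0.284)/(4πk) = 0.2957/(4π·38.2) = 6.159×10^-4 K/W
  R_polyurethane foam = (1/0.284 − 1/0.422)/(4πk) = 1.151/(4π·0.0262) = 3.497 K/W
  R_phenolic foam = (1/0.422 − 1/0.660)/(4πk) = 0.8545/(4π·0.0226) = 3.009 K/W
ΣR = 6.159×10^-4 + 3.497 + 3.009 = 6.507 K/W
Q = ΔT/ΣR = (-187 °C − 26 °C)/6.507 = -32.7 W
(Negative Q ⇒ heat flows inward; heat gain = 32.7 W.)

Q = 32.7 W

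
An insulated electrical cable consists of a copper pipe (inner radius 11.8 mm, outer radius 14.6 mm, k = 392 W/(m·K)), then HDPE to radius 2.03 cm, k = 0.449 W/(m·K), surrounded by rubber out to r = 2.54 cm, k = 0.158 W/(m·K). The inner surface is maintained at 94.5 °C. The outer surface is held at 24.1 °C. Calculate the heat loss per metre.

Treat each layer as a resistance in series:
  R'_copper = ln(0.0146/0.0118)/(2πk) = 0.2129/(2π·392) = 8.645×10^-5 m·K/W
  R'_HDPE = ln(0.0203/0.0146)/(2πk) = 0.3296/(2π·0.449) = 0.1168 m·K/W
  R'_rubber = ln(0.0254/0.0203)/(2πk) = 0.2241/(2π·0.158) = 0.2258 m·K/W
ΣR = 8.645×10^-5 + 0.1168 + 0.2258 = 0.3427 m·K/W
Q' = ΔT/ΣR = (94.5 °C − 24.1 °C)/0.3427 = 205 W/m

Q' = 205 W/m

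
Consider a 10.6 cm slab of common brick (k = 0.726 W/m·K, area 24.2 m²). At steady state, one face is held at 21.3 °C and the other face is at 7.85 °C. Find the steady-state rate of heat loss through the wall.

Q = kA·ΔT/L = 0.726 × 24.2 × |21.3 °C − 7.85 °C| / 0.106 = 2230 W

Q = 2.23 kW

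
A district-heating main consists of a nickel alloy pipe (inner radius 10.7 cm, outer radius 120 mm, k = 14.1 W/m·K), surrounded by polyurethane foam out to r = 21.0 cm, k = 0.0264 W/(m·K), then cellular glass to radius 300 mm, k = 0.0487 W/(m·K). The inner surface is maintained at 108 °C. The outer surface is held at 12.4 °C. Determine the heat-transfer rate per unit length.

Series thermal resistances, inner to outer:
  R'_nickel alloy = ln(0.120/0.107)/(2πk) = 0.1147/(2π·14.1) = 0.001294 m·K/W
  R'_polyurethane foam = ln(0.210/0.120)/(2πk) = 0.5596/(2π·0.0264) = 3.374 m·K/W
  R'_cellular glass = ln(0.300/0.210)/(2πk) = 0.3567/(2π·0.0487) = 1.166 m·K/W
ΣR = 0.001294 + 3.374 + 1.166 = 4.541 m·K/W
Q' = ΔT/ΣR = (108 °C − 12.4 °C)/4.541 = 21.1 W/m

Q' = 21.1 W/m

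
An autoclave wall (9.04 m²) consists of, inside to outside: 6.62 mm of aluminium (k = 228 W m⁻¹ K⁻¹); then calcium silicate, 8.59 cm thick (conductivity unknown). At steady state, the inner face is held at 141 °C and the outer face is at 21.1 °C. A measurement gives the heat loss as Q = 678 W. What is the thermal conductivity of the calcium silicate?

k = 0.0537 W/m·K

ΣR = ΔT/Q = |141 − 21.1|/678 = 0.1768 K/W
Known resistances:
  R_aluminium = L/(kA) = 0.00662/(228·9.04) = 3.212×10^-6 K/W
R_calcium silicate = ΣR − ΣR_known = 0.1768 − 3.212×10^-6 = 0.1768 K/W
L/(kA) = 0.1768 ⇒ k = 0.0859/(0.1768·9.04) = 0.0537 W/m·K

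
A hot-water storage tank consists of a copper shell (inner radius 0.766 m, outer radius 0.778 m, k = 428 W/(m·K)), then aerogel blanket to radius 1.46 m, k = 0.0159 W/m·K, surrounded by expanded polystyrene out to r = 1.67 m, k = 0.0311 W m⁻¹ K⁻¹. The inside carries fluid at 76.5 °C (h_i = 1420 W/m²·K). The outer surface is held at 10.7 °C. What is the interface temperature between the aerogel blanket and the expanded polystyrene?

T = 15.2 °C

Treat each layer as a resistance in series:
  R_conv,in = 1/(4πr²h) = 1/(4π·0.766²·1420) = 9.551×10^-5 K/W
  R_copper = (1/0.766 − 1/0.778)/(4πk) = 0.02014/(4π·428) = 3.744×10^-6 K/W
  R_aerogel blanket = (1/0.778 − 1/1.46)/(4πk) = 0.6004/(4π·0.0159) = 3.005 K/W
  R_expanded polystyrene = (1/1.46 − 1/1.67)/(4πk) = 0.08613/(4π·0.0311) = 0.2204 K/W
ΣR = 9.551×10^-5 + 3.744×10^-6 + 3.005 + 0.2204 = 3.225 K/W
Q = ΔT/ΣR = (76.5 °C − 10.7 °C)/3.225 = 20.40 W
From the inner boundary to the aerogel blanket/expanded polystyrene interface, ΣR_partial = 3.005 K/W.
T_interface = T_in − Q·ΣR_partial = 76.5 °C − (20.40)(3.005) = 15.2 °C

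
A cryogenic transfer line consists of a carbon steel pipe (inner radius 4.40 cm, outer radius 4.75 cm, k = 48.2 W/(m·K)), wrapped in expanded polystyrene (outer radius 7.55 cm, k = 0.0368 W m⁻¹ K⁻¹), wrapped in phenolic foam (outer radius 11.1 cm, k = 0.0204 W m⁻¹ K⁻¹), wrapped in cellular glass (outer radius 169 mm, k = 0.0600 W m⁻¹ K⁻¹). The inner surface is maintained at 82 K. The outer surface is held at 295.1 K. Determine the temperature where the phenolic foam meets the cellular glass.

T = 256.3 K

Series thermal resistances, inner to outer:
  R'_carbon steel = ln(0.0475/0.0440)/(2πk) = 0.07654/(2π·48.2) = 2.527×10^-4 m·K/W
  R'_expanded polystyrene = ln(0.0755/0.0475)/(2πk) = 0.4634/(2π·0.0368) = 2.004 m·K/W
  R'_phenolic foam = ln(0.111/0.0755)/(2πk) = 0.3854/(2π·0.0204) = 3.007 m·K/W
  R'_cellular glass = ln(0.169/0.111)/(2πk) = 0.4204/(2π·0.0600) = 1.115 m·K/W
ΣR = 2.527×10^-4 + 2.004 + 3.007 + 1.115 = 6.126 m·K/W
Q' = ΔT/ΣR = (82 K − 295.1 K)/6.126 = -34.79 W/m
From the inner boundary to the phenolic foam/cellular glass interface, ΣR_partial = 5.011 m·K/W.
T_interface = T_in − Q'·ΣR_partial = 82 K − (-34.79)(5.011) = 256.3 K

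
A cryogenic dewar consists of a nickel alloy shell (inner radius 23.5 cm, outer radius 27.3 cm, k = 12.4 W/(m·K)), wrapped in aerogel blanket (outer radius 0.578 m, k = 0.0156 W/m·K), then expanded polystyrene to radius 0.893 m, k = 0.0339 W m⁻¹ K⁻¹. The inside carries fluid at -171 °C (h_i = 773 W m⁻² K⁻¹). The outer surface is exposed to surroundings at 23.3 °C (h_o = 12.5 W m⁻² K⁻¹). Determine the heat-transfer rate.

Q = 17.2 W

Resistance network (inner→outer):
  R_conv,in = 1/(4πr²h) = 1/(4π·0.235²·773) = 0.001864 K/W
  R_nickel alloy = (1/0.235 − 1/0.273)/(4πk) = 0.5923/(4π·12.4) = 0.003801 K/W
  R_aerogel blanket = (1/0.273 − 1/0.578)/(4πk) = 1.933/(4π·0.0156) = 9.860 K/W
  R_expanded polystyrene = (1/0.578 − 1/0.893)/(4πk) = 0.6103/(4π·0.0339) = 1.433 K/W
  R_conv,out = 1/(4πr²h) = 1/(4π·0.893²·12.5) = 0.007983 K/W
ΣR = 0.001864 + 0.003801 + 9.860 + 1.433 + 0.007983 = 11.31 K/W
Q = ΔT/ΣR = (-171 °C − 23.3 °C)/11.31 = -17.2 W
(Negative Q ⇒ heat flows inward; heat gain = 17.2 W.)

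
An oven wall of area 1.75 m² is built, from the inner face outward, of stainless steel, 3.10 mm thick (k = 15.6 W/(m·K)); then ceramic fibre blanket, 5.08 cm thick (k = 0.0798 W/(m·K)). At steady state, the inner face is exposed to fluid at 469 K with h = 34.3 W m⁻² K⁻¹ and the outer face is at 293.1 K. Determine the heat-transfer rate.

Treat each layer as a resistance in series:
  R_conv,in = 1/(hA) = 1/(34.3·1.75) = 0.01666 K/W
  R_stainless steel = L/(kA) = 0.00310/(15.6·1.75) = 1.136×10^-4 K/W
  R_ceramic fibre blanket = L/(kA) = 0.0508/(0.0798·1.75) = 0.3638 K/W
ΣR = 0.01666 + 1.136×10^-4 + 0.3638 = 0.3806 K/W
Q = ΔT/ΣR = (469 K − 293.1 K)/0.3806 = 462 W

Q = 462 W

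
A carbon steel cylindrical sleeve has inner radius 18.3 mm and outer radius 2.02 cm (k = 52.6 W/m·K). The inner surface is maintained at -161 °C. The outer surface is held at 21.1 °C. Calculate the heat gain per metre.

Q' = 2πk·ΔT/ln(r₂/r₁) = 2π × 52.6 × 182.1 / ln(0.0202/0.0183) = 6.09×10^5 W/m

Q' = 609 kW/m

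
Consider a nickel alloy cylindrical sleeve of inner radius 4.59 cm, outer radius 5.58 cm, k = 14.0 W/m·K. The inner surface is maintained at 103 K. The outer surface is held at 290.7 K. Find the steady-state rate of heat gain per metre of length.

Q' = 2πk·ΔT/ln(r₂/r₁) = 2π × 14.0 × 187.7 / ln(0.0558/0.0459) = 84500 W/m

Q' = 84.5 kW/m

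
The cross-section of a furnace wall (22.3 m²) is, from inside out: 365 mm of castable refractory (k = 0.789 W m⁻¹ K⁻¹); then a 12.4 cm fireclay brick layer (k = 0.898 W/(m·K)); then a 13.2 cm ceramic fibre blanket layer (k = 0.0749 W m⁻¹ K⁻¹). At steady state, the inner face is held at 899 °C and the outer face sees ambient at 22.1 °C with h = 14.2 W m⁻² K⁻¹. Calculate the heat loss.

Q = 8.04 kW

Treat each layer as a resistance in series:
  R_castable refractory = L/(kA) = 0.365/(0.789·22.3) = 0.02074 K/W
  R_fireclay brick = L/(kA) = 0.124/(0.898·22.3) = 0.006192 K/W
  R_ceramic fibre blanket = L/(kA) = 0.132/(0.0749·22.3) = 0.07903 K/W
  R_conv,out = 1/(hA) = 1/(14.2·22.3) = 0.003158 K/W
ΣR = 0.02074 + 0.006192 + 0.07903 + 0.003158 = 0.1091 K/W
Q = ΔT/ΣR = (899 °C − 22.1 °C)/0.1091 = 8040 W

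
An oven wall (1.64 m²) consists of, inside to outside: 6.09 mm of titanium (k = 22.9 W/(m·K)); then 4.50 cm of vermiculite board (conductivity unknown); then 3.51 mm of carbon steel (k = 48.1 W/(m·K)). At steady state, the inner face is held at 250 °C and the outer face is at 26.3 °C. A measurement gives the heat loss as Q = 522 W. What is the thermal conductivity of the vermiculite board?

k = 0.0641 W/m·K

ΣR = ΔT/Q = |250 − 26.3|/522 = 0.4285 K/W
Known resistances:
  R_titanium = L/(kA) = 0.00609/(22.9·1.64) = 1.622×10^-4 K/W
  R_carbon steel = L/(kA) = 0.00351/(48.1·1.64) = 4.450×10^-5 K/W
R_vermiculite board = ΣR − ΣR_known = 0.4285 − 2.067×10^-4 = 0.4283 K/W
L/(kA) = 0.4283 ⇒ k = 0.0450/(0.4283·1.64) = 0.0641 W/m·K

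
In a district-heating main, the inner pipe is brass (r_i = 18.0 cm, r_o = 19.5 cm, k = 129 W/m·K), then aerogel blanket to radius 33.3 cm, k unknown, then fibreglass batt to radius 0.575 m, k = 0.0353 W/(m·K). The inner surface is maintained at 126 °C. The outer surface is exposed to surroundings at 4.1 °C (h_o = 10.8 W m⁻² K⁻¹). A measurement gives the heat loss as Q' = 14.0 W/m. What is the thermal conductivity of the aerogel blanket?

k = 0.0137 W/m·K

ΣR = ΔT/Q' = |126 − 4.1|/14.0 = 8.707 m·K/W
Known resistances:
  R'_brass = ln(0.195/0.180)/(2πk) = 0.08004/(2π·129) = 9.875×10^-5 m·K/W
  R'_fibreglass batt = ln(0.575/0.333)/(2πk) = 0.5462/(2π·0.0353) = 2.463 m·K/W
  R'_conv,out = 1/(2πr h) = 1/(2π·0.575·10.8) = 0.02563 m·K/W
R_aerogel blanket = ΣR − ΣR_known = 8.707 − 2.489 = 6.218 m·K/W
ln(r₂/r₁)/(2πk) = 6.218 ⇒ k = 0.5351/(2π·6.218) = 0.0137 W/m·K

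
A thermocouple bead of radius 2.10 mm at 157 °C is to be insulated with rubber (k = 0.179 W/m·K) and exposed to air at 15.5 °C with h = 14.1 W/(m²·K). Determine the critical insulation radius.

r_cr = 2.54 cm

For a sphere, r_cr = 2k_ins/h = 2·0.179/14.1 = 0.0254 m = 2.54 cm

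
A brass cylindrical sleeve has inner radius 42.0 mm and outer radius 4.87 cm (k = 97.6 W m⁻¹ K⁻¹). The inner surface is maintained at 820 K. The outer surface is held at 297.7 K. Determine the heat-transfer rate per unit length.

Q' = 2πk·ΔT/ln(r₂/r₁) = 2π × 97.6 × 522.3 / ln(0.0487/0.0420) = 2.16×10^6 W/m

Q' = 2.16×10^6 W/m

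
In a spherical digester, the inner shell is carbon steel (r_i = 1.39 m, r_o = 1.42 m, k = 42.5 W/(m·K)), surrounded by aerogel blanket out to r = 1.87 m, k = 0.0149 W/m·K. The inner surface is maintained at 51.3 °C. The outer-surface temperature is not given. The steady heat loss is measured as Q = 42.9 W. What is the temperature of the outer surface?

Series resistances:
  R_carbon steel = (1/1.39 − 1/1.42)/(4πk) = 0.01520/(4π·42.5) = 2.846×10^-5 K/W
  R_aerogel blanket = (1/1.42 − 1/1.87)/(4πk) = 0.1695/(4π·0.0149) = 0.9051 K/W
ΣR = 0.9051 K/W
ΔT = Q·ΣR = 42.9 × 0.9051 = 38.83 K
Heat flows outward, so T_out = T_in − ΔT = 51.3 − 38.83 = 12.5 °C

T_out = 12.5 °C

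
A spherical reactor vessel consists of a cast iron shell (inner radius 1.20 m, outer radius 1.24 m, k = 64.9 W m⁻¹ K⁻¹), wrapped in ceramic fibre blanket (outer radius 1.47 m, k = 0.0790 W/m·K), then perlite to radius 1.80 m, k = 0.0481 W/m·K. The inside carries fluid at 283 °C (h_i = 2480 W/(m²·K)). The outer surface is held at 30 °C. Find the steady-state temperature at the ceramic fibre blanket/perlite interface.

Resistance network (inner→outer):
  R_conv,in = 1/(4πr²h) = 1/(4π·1.20²·2480) = 2.228×10^-5 K/W
  R_cast iron = (1/1.20 − 1/1.24)/(4πk) = 0.02688/(4π·64.9) = 3.296×10^-5 K/W
  R_ceramic fibre blanket = (1/1.24 − 1/1.47)/(4πk) = 0.1262/(4π·0.0790) = 0.1271 K/W
  R_perlite = (1/1.47 − 1/1.80)/(4πk) = 0.1247/(4π·0.0481) = 0.2063 K/W
ΣR = 2.228×10^-5 + 3.296×10^-5 + 0.1271 + 0.2063 = 0.3335 K/W
Q = ΔT/ΣR = (283 °C − 30 °C)/0.3335 = 758.6 W
From the inner boundary to the ceramic fibre blanket/perlite interface, ΣR_partial = 0.1272 K/W.
T_interface = T_in − Q·ΣR_partial = 283 °C − (758.6)(0.1272) = 187 °C

T = 187 °C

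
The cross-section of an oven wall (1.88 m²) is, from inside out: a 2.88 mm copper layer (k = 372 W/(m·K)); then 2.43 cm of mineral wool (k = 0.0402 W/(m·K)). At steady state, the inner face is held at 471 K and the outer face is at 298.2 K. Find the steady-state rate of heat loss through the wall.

Q = 537 W

Series thermal resistances, inner to outer:
  R_copper = L/(kA) = 0.00288/(372·1.88) = 4.118×10^-6 K/W
  R_mineral wool = L/(kA) = 0.0243/(0.0402·1.88) = 0.3215 K/W
ΣR = 4.118×10^-6 + 0.3215 = 0.3215 K/W
Q = ΔT/ΣR = (471 K − 298.2 K)/0.3215 = 537 W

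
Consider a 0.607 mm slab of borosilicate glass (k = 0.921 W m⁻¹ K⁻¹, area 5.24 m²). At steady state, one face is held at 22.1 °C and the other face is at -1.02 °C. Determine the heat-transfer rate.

Q = 1.84×10^5 W

Q = kA·ΔT/L = 0.921 × 5.24 × |22.1 °C − -1.02 °C| / 6.07×10^-4 = 1.84×10^5 W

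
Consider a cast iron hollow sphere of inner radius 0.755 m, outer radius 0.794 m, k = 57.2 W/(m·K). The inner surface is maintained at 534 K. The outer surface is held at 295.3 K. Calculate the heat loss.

Q = 2640 kW

Q = 4πk·ΔT/(1/r₁ − 1/r₂) = 4π × 57.2 × 238.7 / (1/0.755 − 1/0.794) = 2.64×10^6 W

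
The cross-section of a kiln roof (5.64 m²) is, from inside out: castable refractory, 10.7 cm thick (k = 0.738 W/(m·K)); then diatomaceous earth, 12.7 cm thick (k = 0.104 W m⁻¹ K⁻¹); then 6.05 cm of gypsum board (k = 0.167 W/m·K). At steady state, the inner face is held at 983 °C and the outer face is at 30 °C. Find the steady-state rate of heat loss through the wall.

Q = 3.11 kW

Treat each layer as a resistance in series:
  R_castable refractory = L/(kA) = 0.107/(0.738·5.64) = 0.02571 K/W
  R_diatomaceous earth = L/(kA) = 0.127/(0.104·5.64) = 0.2165 K/W
  R_gypsum board = L/(kA) = 0.0605/(0.167·5.64) = 0.06423 K/W
ΣR = 0.02571 + 0.2165 + 0.06423 = 0.3064 K/W
Q = ΔT/ΣR = (983 °C − 30 °C)/0.3064 = 3110 W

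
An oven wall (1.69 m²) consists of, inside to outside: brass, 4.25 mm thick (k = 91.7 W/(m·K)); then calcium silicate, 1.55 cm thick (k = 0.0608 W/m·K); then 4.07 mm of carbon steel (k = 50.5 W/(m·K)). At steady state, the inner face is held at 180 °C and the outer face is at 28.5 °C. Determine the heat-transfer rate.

Q = 1000 W

Series thermal resistances, inner to outer:
  R_brass = L/(kA) = 0.00425/(91.7·1.69) = 2.742×10^-5 K/W
  R_calcium silicate = L/(kA) = 0.0155/(0.0608·1.69) = 0.1508 K/W
  R_carbon steel = L/(kA) = 0.00407/(50.5·1.69) = 4.769×10^-5 K/W
ΣR = 2.742×10^-5 + 0.1508 + 4.769×10^-5 = 0.1509 K/W
Q = ΔT/ΣR = (180 °C − 28.5 °C)/0.1509 = 1000 W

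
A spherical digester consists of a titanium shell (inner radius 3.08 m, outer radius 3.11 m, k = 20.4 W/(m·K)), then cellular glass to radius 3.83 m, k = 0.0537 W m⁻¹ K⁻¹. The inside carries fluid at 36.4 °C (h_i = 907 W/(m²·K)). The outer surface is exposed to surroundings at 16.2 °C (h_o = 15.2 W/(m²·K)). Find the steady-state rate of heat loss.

Q = 225 W

Series thermal resistances, inner to outer:
  R_conv,in = 1/(4πr²h) = 1/(4π·3.08²·907) = 9.249×10^-6 K/W
  R_titanium = (1/3.08 − 1/3.11)/(4πk) = 0.003132/(4π·20.4) = 1.222×10^-5 K/W
  R_cellular glass = (1/3.11 − 1/3.83)/(4πk) = 0.06045/(4π·0.0537) = 0.08958 K/W
  R_conv,out = 1/(4πr²h) = 1/(4π·3.83²·15.2) = 3.569×10^-4 K/W
ΣR = 9.249×10^-6 + 1.222×10^-5 + 0.08958 + 3.569×10^-4 = 0.08996 K/W
Q = ΔT/ΣR = (36.4 °C − 16.2 °C)/0.08996 = 225 W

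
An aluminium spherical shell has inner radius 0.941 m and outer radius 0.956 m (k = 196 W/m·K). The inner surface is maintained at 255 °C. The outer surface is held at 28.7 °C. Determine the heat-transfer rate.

Q = 4πk·ΔT/(1/r₁ − 1/r₂) = 4π × 196 × 226.3 / (1/0.941 − 1/0.956) = 3.34×10^7 W

Q = 33400 kW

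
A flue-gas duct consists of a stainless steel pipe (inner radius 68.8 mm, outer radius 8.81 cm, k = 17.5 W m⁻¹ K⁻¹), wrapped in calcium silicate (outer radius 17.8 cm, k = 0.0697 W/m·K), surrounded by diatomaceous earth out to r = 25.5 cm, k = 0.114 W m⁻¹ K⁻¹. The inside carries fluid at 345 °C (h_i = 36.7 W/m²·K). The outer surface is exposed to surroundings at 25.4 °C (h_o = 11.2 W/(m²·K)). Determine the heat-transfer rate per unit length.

Q' = 143 W/m

Series thermal resistances, inner to outer:
  R'_conv,in = 1/(2πr h) = 1/(2π·0.0688·36.7) = 0.06303 m·K/W
  R'_stainless steel = ln(0.0881/0.0688)/(2πk) = 0.2473/(2π·17.5) = 0.002249 m·K/W
  R'_calcium silicate = ln(0.178/0.0881)/(2πk) = 0.7033/(2π·0.0697) = 1.606 m·K/W
  R'_diatomaceous earth = ln(0.255/0.178)/(2πk) = 0.3595/(2π·0.114) = 0.5019 m·K/W
  R'_conv,out = 1/(2πr h) = 1/(2π·0.255·11.2) = 0.05573 m·K/W
ΣR = 0.06303 + 0.002249 + 1.606 + 0.5019 + 0.05573 = 2.229 m·K/W
Q' = ΔT/ΣR = (345 °C − 25.4 °C)/2.229 = 143 W/m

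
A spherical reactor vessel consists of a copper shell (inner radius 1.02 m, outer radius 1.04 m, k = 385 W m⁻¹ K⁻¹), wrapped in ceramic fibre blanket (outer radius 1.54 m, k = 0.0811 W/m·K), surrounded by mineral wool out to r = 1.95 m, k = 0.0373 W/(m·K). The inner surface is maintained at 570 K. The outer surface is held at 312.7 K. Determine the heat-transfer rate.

Q = 431 W

Treat each layer as a resistance in series:
  R_copper = (1/1.02 − 1/1.04)/(4πk) = 0.01885/(4π·385) = 3.897×10^-6 K/W
  R_ceramic fibre blanket = (1/1.04 − 1/1.54)/(4πk) = 0.3122/(4π·0.0811) = 0.3063 K/W
  R_mineral wool = (1/1.54 − 1/1.95)/(4πk) = 0.1365/(4π·0.0373) = 0.2913 K/W
ΣR = 3.897×10^-6 + 0.3063 + 0.2913 = 0.5976 K/W
Q = ΔT/ΣR = (570 K − 312.7 K)/0.5976 = 431 W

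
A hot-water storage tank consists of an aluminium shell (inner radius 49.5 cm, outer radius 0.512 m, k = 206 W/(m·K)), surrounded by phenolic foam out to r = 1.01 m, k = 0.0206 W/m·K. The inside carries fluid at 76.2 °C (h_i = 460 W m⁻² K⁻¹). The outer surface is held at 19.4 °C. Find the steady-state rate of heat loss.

Q = 15.3 W

Treat each layer as a resistance in series:
  R_conv,in = 1/(4πr²h) = 1/(4π·0.495²·460) = 7.060×10^-4 K/W
  R_aluminium = (1/0.495 − 1/0.512)/(4πk) = 0.06708/(4π·206) = 2.591×10^-5 K/W
  R_phenolic foam = (1/0.512 − 1/1.01)/(4πk) = 0.9630/(4π·0.0206) = 3.720 K/W
ΣR = 7.060×10^-4 + 2.591×10^-5 + 3.720 = 3.721 K/W
Q = ΔT/ΣR = (76.2 °C − 19.4 °C)/3.721 = 15.3 W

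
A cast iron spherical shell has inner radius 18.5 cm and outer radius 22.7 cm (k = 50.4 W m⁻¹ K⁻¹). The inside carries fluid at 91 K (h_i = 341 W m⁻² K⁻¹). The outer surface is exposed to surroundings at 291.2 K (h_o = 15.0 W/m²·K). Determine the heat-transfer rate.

Q = 1800 W

Treat each layer as a resistance in series:
  R_conv,in = 1/(4πr²h) = 1/(4π·0.185²·341) = 0.006819 K/W
  R_cast iron = (1/0.185 − 1/0.227)/(4πk) = 1.000/(4π·50.4) = 0.001579 K/W
  R_conv,out = 1/(4πr²h) = 1/(4π·0.227²·15.0) = 0.1030 K/W
ΣR = 0.006819 + 0.001579 + 0.1030 = 0.1114 K/W
Q = ΔT/ΣR = (91 K − 291.2 K)/0.1114 = -1800 W
(Negative Q ⇒ heat flows inward; heat gain = 1800 W.)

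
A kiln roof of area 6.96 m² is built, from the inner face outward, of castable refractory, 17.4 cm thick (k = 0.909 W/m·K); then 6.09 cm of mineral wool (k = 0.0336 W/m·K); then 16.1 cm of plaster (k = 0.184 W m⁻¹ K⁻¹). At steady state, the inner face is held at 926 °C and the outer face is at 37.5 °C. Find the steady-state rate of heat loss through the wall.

Treat each layer as a resistance in series:
  R_castable refractory = L/(kA) = 0.174/(0.909·6.96) = 0.02750 K/W
  R_mineral wool = L/(kA) = 0.0609/(0.0336·6.96) = 0.2604 K/W
  R_plaster = L/(kA) = 0.161/(0.184·6.96) = 0.1257 K/W
ΣR = 0.02750 + 0.2604 + 0.1257 = 0.4136 K/W
Q = ΔT/ΣR = (926 °C − 37.5 °C)/0.4136 = 2150 W

Q = 2.15 kW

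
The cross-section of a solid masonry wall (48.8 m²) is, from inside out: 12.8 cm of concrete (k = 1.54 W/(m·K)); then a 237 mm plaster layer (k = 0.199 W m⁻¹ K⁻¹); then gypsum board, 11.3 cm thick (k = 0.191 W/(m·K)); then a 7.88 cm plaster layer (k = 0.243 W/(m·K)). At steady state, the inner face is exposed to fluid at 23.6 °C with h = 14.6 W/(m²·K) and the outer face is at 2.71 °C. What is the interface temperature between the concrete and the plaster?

T = 22.2 °C

Series thermal resistances, inner to outer:
  R_conv,in = 1/(hA) = 1/(14.6·48.8) = 0.001404 K/W
  R_concrete = L/(kA) = 0.128/(1.54·48.8) = 0.001703 K/W
  R_plaster = L/(kA) = 0.237/(0.199·48.8) = 0.02440 K/W
  R_gypsum board = L/(kA) = 0.113/(0.191·48.8) = 0.01212 K/W
  R_plaster = L/(kA) = 0.0788/(0.243·48.8) = 0.006645 K/W
ΣR = 0.001404 + 0.001703 + 0.02440 + 0.01212 + 0.006645 = 0.04627 K/W
Q = ΔT/ΣR = (23.6 °C − 2.71 °C)/0.04627 = 451.5 W
From the inner boundary to the concrete/plaster interface, ΣR_partial = 0.003107 K/W.
T_interface = T_in − Q·ΣR_partial = 23.6 °C − (451.5)(0.003107) = 22.2 °C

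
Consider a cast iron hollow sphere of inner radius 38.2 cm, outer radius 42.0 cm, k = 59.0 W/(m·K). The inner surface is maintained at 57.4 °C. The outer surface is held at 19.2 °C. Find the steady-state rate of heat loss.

Q = 4πk·ΔT/(1/r₁ − 1/r₂) = 4π × 59.0 × 38.2 / (1/0.382 − 1/0.420) = 1.20×10^5 W

Q = 120 kW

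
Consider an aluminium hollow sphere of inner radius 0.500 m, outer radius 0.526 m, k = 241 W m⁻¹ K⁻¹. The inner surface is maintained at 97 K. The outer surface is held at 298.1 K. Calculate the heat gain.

Q = 4πk·ΔT/(1/r₁ − 1/r₂) = 4π × 241 × 201.1 / (1/0.500 − 1/0.526) = 6.16×10^6 W

Q = 6.16×10^6 W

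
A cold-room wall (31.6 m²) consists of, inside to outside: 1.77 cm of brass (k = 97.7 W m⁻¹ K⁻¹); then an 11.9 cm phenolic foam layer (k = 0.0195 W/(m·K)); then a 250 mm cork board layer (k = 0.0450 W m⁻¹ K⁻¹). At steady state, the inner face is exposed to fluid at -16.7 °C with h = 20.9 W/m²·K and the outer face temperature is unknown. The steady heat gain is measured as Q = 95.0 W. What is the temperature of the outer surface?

Sum the resistances:
  R_conv,in = 1/(hA) = 1/(20.9·31.6) = 0.001514 K/W
  R_brass = L/(kA) = 0.0177/(97.7·31.6) = 5.733×10^-6 K/W
  R_phenolic foam = L/(kA) = 0.119/(0.0195·31.6) = 0.1931 K/W
  R_cork board = L/(kA) = 0.250/(0.0450·31.6) = 0.1758 K/W
ΣR = 0.3704 K/W
ΔT = Q·ΣR = 95.0 × 0.3704 = 35.19 K
Heat flows inward, so T_out = T_in + ΔT = -16.7 + 35.19 = 18.5 °C

T_out = 18.5 °C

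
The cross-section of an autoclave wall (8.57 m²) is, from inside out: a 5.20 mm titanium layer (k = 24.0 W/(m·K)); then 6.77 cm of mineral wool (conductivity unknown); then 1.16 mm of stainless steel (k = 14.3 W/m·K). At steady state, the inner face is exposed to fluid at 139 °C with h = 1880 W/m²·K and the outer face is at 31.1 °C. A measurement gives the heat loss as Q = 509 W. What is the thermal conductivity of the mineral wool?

k = 0.0373 W/m·K

ΣR = ΔT/Q = |139 − 31.1|/509 = 0.2120 K/W
Known resistances:
  R_conv,in = 1/(hA) = 1/(1880·8.57) = 6.207×10^-5 K/W
  R_titanium = L/(kA) = 0.00520/(24.0·8.57) = 2.528×10^-5 K/W
  R_stainless steel = L/(kA) = 0.00116/(14.3·8.57) = 9.465×10^-6 K/W
R_mineral wool = ΣR − ΣR_known = 0.2120 − 9.681×10^-5 = 0.2119 K/W
L/(kA) = 0.2119 ⇒ k = 0.0677/(0.2119·8.57) = 0.0373 W/m·K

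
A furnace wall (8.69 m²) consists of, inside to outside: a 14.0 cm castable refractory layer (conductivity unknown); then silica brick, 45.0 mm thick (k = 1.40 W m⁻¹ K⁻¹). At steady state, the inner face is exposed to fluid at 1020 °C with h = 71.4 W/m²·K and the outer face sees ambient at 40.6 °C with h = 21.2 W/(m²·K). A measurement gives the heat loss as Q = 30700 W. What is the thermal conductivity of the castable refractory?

ΣR = ΔT/Q = |1020 − 40.6|/30700 = 0.03190 K/W
Known resistances:
  R_conv,in = 1/(hA) = 1/(71.4·8.69) = 0.001612 K/W
  R_silica brick = L/(kA) = 0.0450/(1.40·8.69) = 0.003699 K/W
  R_conv,out = 1/(hA) = 1/(21.2·8.69) = 0.005428 K/W
R_castable refractory = ΣR − ΣR_known = 0.03190 − 0.01074 = 0.02116 K/W
L/(kA) = 0.02116 ⇒ k = 0.140/(0.02116·8.69) = 0.761 W/m·K

k = 0.761 W/m·K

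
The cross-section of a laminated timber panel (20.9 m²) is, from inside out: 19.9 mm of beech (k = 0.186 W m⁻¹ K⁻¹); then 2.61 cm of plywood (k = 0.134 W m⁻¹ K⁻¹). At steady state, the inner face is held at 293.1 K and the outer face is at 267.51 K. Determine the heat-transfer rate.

Resistance network (inner→outer):
  R_beech = L/(kA) = 0.0199/(0.186·20.9) = 0.005119 K/W
  R_plywood = L/(kA) = 0.0261/(0.134·20.9) = 0.009319 K/W
ΣR = 0.005119 + 0.009319 = 0.01444 K/W
Q = ΔT/ΣR = (293.1 K − 267.51 K)/0.01444 = 1770 W

Q = 1770 W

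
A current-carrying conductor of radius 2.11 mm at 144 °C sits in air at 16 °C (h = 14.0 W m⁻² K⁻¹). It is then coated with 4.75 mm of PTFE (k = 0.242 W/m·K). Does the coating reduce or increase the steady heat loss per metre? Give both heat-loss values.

increases: 23.8 → 52.6 W/m

Critical radius for a cylinder: r_cr = k/h = 0.0173 m = 1.73 cm.
Outer radius after coating: r₂ = 0.00211 + 0.00475 = 0.00686 m.
Since r₁ < r_cr and r₂ ≤ r_cr, the coating moves toward the maximum at r_cr — heat loss rises.
Bare: R = 1/(2πr₁h) = 5.388 m·K/W; Q = 128/5.388 = 23.8 W/m.
Coated: R = R_cond + R_conv = 2.433 m·K/W; Q = 128/2.433 = 52.6 W/m.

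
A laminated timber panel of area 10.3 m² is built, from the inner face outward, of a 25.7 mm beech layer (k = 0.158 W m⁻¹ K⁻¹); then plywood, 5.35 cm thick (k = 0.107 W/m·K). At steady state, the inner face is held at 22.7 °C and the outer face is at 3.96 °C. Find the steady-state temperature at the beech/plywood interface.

T = 18.1 °C

Resistance network (inner→outer):
  R_beech = L/(kA) = 0.0257/(0.158·10.3) = 0.01579 K/W
  R_plywood = L/(kA) = 0.0535/(0.107·10.3) = 0.04854 K/W
ΣR = 0.01579 + 0.04854 = 0.06433 K/W
Q = ΔT/ΣR = (22.7 °C − 3.96 °C)/0.06433 = 291.3 W
From the inner boundary to the beech/plywood interface, ΣR_partial = 0.01579 K/W.
T_interface = T_in − Q·ΣR_partial = 22.7 °C − (291.3)(0.01579) = 18.1 °C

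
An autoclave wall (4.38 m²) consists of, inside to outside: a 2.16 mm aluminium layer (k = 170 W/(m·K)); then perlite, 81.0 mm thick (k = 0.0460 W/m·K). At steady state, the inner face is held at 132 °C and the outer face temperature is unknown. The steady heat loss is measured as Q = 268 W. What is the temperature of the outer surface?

Sum the resistances:
  R_aluminium = L/(kA) = 0.00216/(170·4.38) = 2.901×10^-6 K/W
  R_perlite = L/(kA) = 0.0810/(0.0460·4.38) = 0.4020 K/W
ΣR = 0.4020 K/W
ΔT = Q·ΣR = 268 × 0.4020 = 107.7 K
Heat flows outward, so T_out = T_in − ΔT = 132 − 107.7 = 24.3 °C

T_out = 24.3 °C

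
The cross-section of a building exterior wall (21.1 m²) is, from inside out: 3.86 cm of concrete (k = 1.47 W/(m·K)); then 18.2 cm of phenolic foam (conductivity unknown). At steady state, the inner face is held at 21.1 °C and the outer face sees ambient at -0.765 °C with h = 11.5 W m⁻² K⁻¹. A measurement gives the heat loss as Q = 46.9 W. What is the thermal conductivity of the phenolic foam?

k = 0.0187 W/m·K

ΣR = ΔT/Q = |21.1 − -0.765|/46.9 = 0.4662 K/W
Known resistances:
  R_concrete = L/(kA) = 0.0386/(1.47·21.1) = 0.001244 K/W
  R_conv,out = 1/(hA) = 1/(11.5·21.1) = 0.004121 K/W
R_phenolic foam = ΣR − ΣR_known = 0.4662 − 0.005365 = 0.4608 K/W
L/(kA) = 0.4608 ⇒ k = 0.182/(0.4608·21.1) = 0.0187 W/m·K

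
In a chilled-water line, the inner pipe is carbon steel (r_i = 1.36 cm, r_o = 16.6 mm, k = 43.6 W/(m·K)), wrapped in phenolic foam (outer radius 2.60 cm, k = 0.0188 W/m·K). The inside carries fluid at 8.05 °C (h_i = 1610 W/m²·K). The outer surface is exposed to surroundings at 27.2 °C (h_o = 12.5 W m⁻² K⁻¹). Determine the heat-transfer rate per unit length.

Q' = 4.46 W/m

Treat each layer as a resistance in series:
  R'_conv,in = 1/(2πr h) = 1/(2π·0.0136·1610) = 0.007269 m·K/W
  R'_carbon steel = ln(0.0166/0.0136)/(2πk) = 0.1993/(2π·43.6) = 7.276×10^-4 m·K/W
  R'_phenolic foam = ln(0.0260/0.0166)/(2πk) = 0.4487/(2π·0.0188) = 3.799 m·K/W
  R'_conv,out = 1/(2πr h) = 1/(2π·0.0260·12.5) = 0.4897 m·K/W
ΣR = 0.007269 + 7.276×10^-4 + 3.799 + 0.4897 = 4.297 m·K/W
Q' = ΔT/ΣR = (8.05 °C − 27.2 °C)/4.297 = -4.46 W/m
(Negative Q' ⇒ heat flows inward; heat gain = 4.46 W/m.)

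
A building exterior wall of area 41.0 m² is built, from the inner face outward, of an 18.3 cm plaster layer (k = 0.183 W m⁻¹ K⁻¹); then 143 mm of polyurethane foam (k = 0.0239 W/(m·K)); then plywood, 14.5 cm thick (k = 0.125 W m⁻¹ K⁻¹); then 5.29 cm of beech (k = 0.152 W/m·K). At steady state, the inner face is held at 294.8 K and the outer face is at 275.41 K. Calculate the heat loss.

Series thermal resistances, inner to outer:
  R_plaster = L/(kA) = 0.183/(0.183·41.0) = 0.02439 K/W
  R_polyurethane foam = L/(kA) = 0.143/(0.0239·41.0) = 0.1459 K/W
  R_plywood = L/(kA) = 0.145/(0.125·41.0) = 0.02829 K/W
  R_beech = L/(kA) = 0.0529/(0.152·41.0) = 0.008488 K/W
ΣR = 0.02439 + 0.1459 + 0.02829 + 0.008488 = 0.2071 K/W
Q = ΔT/ΣR = (294.8 K − 275.41 K)/0.2071 = 93.6 W

Q = 93.6 W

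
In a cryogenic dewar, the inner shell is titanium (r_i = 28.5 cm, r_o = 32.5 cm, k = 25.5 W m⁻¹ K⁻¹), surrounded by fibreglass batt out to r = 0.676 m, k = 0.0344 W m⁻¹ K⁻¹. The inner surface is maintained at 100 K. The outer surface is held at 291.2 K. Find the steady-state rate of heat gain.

Q = 51.7 W

Series thermal resistances, inner to outer:
  R_titanium = (1/0.285 − 1/0.325)/(4πk) = 0.4318/(4π·25.5) = 0.001348 K/W
  R_fibreglass batt = (1/0.325 − 1/0.676)/(4πk) = 1.598/(4π·0.0344) = 3.696 K/W
ΣR = 0.001348 + 3.696 = 3.697 K/W
Q = ΔT/ΣR = (100 K − 291.2 K)/3.697 = -51.7 W
(Negative Q ⇒ heat flows inward; heat gain = 51.7 W.)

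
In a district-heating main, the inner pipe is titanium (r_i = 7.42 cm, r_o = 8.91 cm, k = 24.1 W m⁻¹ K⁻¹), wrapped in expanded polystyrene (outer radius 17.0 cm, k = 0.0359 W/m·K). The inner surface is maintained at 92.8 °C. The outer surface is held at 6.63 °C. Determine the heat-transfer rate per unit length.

Q' = 30.1 W/m

Resistance network (inner→outer):
  R'_titanium = ln(0.0891/0.0742)/(2πk) = 0.1830/(2π·24.1) = 0.001208 m·K/W
  R'_expanded polystyrene = ln(0.170/0.0891)/(2πk) = 0.6460/(2π·0.0359) = 2.864 m·K/W
ΣR = 0.001208 + 2.864 = 2.865 m·K/W
Q' = ΔT/ΣR = (92.8 °C − 6.63 °C)/2.865 = 30.1 W/m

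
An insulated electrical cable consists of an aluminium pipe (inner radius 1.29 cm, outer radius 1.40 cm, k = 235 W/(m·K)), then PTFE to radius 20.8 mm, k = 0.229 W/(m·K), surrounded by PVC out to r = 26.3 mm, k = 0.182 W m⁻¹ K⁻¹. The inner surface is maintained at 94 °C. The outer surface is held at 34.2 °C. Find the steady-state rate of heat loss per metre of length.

Resistance network (inner→outer):
  R'_aluminium = ln(0.0140/0.0129)/(2πk) = 0.08183/(2π·235) = 5.542×10^-5 m·K/W
  R'_PTFE = ln(0.0208/0.0140)/(2πk) = 0.3959/(2π·0.229) = 0.2751 m·K/W
  R'_PVC = ln(0.0263/0.0208)/(2πk) = 0.2346/(2π·0.182) = 0.2052 m·K/W
ΣR = 5.542×10^-5 + 0.2751 + 0.2052 = 0.4804 m·K/W
Q' = ΔT/ΣR = (94 °C − 34.2 °C)/0.4804 = 124 W/m

Q' = 124 W/m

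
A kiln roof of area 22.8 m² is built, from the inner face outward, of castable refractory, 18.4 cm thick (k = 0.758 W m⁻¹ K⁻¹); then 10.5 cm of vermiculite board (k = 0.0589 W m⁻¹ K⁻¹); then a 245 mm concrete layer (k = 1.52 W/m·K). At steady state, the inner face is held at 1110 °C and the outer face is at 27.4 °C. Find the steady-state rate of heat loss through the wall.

Series thermal resistances, inner to outer:
  R_castable refractory = L/(kA) = 0.184/(0.758·22.8) = 0.01065 K/W
  R_vermiculite board = L/(kA) = 0.105/(0.0589·22.8) = 0.07819 K/W
  R_concrete = L/(kA) = 0.245/(1.52·22.8) = 0.007069 K/W
ΣR = 0.01065 + 0.07819 + 0.007069 = 0.09591 K/W
Q = ΔT/ΣR = (1110 °C − 27.4 °C)/0.09591 = 11300 W

Q = 11.3 kW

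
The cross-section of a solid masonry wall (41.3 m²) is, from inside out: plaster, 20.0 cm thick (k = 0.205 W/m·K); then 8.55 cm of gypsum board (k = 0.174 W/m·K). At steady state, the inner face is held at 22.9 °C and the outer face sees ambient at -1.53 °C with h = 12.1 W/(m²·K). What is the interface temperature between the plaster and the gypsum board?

Series thermal resistances, inner to outer:
  R_plaster = L/(kA) = 0.200/(0.205·41.3) = 0.02362 K/W
  R_gypsum board = L/(kA) = 0.0855/(0.174·41.3) = 0.01190 K/W
  R_conv,out = 1/(hA) = 1/(12.1·41.3) = 0.002001 K/W
ΣR = 0.02362 + 0.01190 + 0.002001 = 0.03752 K/W
Q = ΔT/ΣR = (22.9 °C − -1.53 °C)/0.03752 = 651.1 W
From the inner boundary to the plaster/gypsum board interface, ΣR_partial = 0.02362 K/W.
T_interface = T_in − Q·ΣR_partial = 22.9 °C − (651.1)(0.02362) = 7.52 °C

T = 7.52 °C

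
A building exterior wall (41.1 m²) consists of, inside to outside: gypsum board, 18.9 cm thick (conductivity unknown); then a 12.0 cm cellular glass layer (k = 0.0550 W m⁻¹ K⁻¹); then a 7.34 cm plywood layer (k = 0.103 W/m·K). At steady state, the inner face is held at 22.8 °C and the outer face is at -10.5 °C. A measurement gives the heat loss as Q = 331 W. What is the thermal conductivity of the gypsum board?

k = 0.152 W/m·K

ΣR = ΔT/Q = |22.8 − -10.5|/331 = 0.1006 K/W
Known resistances:
  R_cellular glass = L/(kA) = 0.120/(0.0550·41.1) = 0.05309 K/W
  R_plywood = L/(kA) = 0.0734/(0.103·41.1) = 0.01734 K/W
R_gypsum board = ΣR − ΣR_known = 0.1006 − 0.07043 = 0.03017 K/W
L/(kA) = 0.03017 ⇒ k = 0.189/(0.03017·41.1) = 0.152 W/m·K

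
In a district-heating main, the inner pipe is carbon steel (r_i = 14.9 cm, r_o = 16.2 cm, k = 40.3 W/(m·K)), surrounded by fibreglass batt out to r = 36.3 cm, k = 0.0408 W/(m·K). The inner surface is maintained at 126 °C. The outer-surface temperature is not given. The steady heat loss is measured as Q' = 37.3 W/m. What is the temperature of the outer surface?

T_out = 8.6 °C

Sum the resistances:
  R'_carbon steel = ln(0.162/0.149)/(2πk) = 0.08365/(2π·40.3) = 3.304×10^-4 m·K/W
  R'_fibreglass batt = ln(0.363/0.162)/(2πk) = 0.8068/(2π·0.0408) = 3.147 m·K/W
ΣR = 3.148 m·K/W
ΔT = Q'·ΣR = 37.3 × 3.148 = 117.4 K
Heat flows outward, so T_out = T_in − ΔT = 126 − 117.4 = 8.6 °C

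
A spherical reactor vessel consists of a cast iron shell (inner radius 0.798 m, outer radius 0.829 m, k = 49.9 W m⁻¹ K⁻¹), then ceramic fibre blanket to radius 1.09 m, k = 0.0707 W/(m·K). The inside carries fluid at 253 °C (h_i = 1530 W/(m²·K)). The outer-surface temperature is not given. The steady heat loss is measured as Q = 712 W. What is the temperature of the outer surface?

Series resistances:
  R_conv,in = 1/(4πr²h) = 1/(4π·0.798²·1530) = 8.168×10^-5 K/W
  R_cast iron = (1/0.798 − 1/0.829)/(4πk) = 0.04686/(4π·49.9) = 7.473×10^-5 K/W
  R_ceramic fibre blanket = (1/0.829 − 1/1.09)/(4πk) = 0.2888/(4π·0.0707) = 0.3251 K/W
ΣR = 0.3253 K/W
ΔT = Q·ΣR = 712 × 0.3253 = 231.6 K
Heat flows outward, so T_out = T_in − ΔT = 253 − 231.6 = 21.4 °C

T_out = 21.4 °C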